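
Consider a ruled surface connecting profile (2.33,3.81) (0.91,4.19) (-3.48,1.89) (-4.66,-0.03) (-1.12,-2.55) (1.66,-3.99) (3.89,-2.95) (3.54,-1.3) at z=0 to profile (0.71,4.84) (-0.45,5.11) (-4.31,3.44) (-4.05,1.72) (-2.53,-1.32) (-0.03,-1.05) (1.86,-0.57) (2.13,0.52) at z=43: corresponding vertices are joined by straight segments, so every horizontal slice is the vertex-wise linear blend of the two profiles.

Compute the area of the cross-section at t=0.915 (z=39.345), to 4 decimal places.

Area at t=0.915: 30.6656

Cross-section at t=0.915: each vertex is (1-t)·p0[i] + t·p1[i].
  v1: (1-0.915)·(2.33,3.81) + 0.915·(0.71,4.84) = (0.8477,4.7525)
  v2: (1-0.915)·(0.91,4.19) + 0.915·(-0.45,5.11) = (-0.3344,5.0318)
  v3: (1-0.915)·(-3.48,1.89) + 0.915·(-4.31,3.44) = (-4.2394,3.3083)
  v4: (1-0.915)·(-4.66,-0.03) + 0.915·(-4.05,1.72) = (-4.1018,1.5713)
  v5: (1-0.915)·(-1.12,-2.55) + 0.915·(-2.53,-1.32) = (-2.4102,-1.4245)
  v6: (1-0.915)·(1.66,-3.99) + 0.915·(-0.03,-1.05) = (0.1136,-1.2999)
  v7: (1-0.915)·(3.89,-2.95) + 0.915·(1.86,-0.57) = (2.0326,-0.7723)
  v8: (1-0.915)·(3.54,-1.3) + 0.915·(2.13,0.52) = (2.2498,0.3653)
Shoelace sum Σ(x_i·y_{i+1} − x_{i+1}·y_i):
  i=1: 0.8477·5.0318 − -0.3344·4.7525 = +5.8547 (running +5.8547)
  i=2: -0.3344·3.3083 − -4.2394·5.0318 = +20.2258 (running +26.0805)
  i=3: -4.2394·1.5713 − -4.1018·3.3083 = +6.9087 (running +32.9892)
  i=4: -4.1018·-1.4245 − -2.4102·1.5713 = +9.6302 (running +42.6194)
  i=5: -2.4102·-1.2999 − 0.1136·-1.4245 = +3.2949 (running +45.9143)
  i=6: 0.1136·-0.7723 − 2.0326·-1.2999 = +2.5543 (running +48.4686)
  i=7: 2.0326·0.3653 − 2.2498·-0.7723 = +2.4800 (running +50.9487)
  i=8: 2.2498·4.7525 − 0.8477·0.3653 = +10.3826 (running +61.3313)
Area = |Σ|/2 = |61.3313|/2 = 30.6656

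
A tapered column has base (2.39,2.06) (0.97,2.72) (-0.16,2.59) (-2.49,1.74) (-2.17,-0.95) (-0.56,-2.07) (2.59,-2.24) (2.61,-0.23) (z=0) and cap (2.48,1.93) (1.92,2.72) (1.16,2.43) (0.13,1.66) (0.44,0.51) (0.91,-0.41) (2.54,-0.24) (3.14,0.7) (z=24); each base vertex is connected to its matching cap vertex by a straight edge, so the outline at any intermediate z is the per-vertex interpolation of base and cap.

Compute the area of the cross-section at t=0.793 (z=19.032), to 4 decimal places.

Cross-section at t=0.793: each vertex is (1-t)·p0[i] + t·p1[i].
  v1: (1-0.793)·(2.39,2.06) + 0.793·(2.48,1.93) = (2.4614,1.9569)
  v2: (1-0.793)·(0.97,2.72) + 0.793·(1.92,2.72) = (1.7233,2.7200)
  v3: (1-0.793)·(-0.16,2.59) + 0.793·(1.16,2.43) = (0.8868,2.4631)
  v4: (1-0.793)·(-2.49,1.74) + 0.793·(0.13,1.66) = (-0.4123,1.6766)
  v5: (1-0.793)·(-2.17,-0.95) + 0.793·(0.44,0.51) = (-0.1003,0.2078)
  v6: (1-0.793)·(-0.56,-2.07) + 0.793·(0.91,-0.41) = (0.6057,-0.7536)
  v7: (1-0.793)·(2.59,-2.24) + 0.793·(2.54,-0.24) = (2.5504,-0.6540)
  v8: (1-0.793)·(2.61,-0.23) + 0.793·(3.14,0.7) = (3.0303,0.5075)
Shoelace sum Σ(x_i·y_{i+1} − x_{i+1}·y_i):
  i=1: 2.4614·2.7200 − 1.7233·1.9569 = +3.3225 (running +3.3225)
  i=2: 1.7233·2.4631 − 0.8868·2.7200 = +1.8328 (running +5.1553)
  i=3: 0.8868·1.6766 − -0.4123·2.4631 = +2.5023 (running +7.6577)
  i=4: -0.4123·0.2078 − -0.1003·1.6766 = +0.0824 (running +7.7401)
  i=5: -0.1003·-0.7536 − 0.6057·0.2078 = -0.0503 (running +7.6898)
  i=6: 0.6057·-0.6540 − 2.5504·-0.7536 = +1.5259 (running +9.2157)
  i=7: 2.5504·0.5075 − 3.0303·-0.6540 = +3.2761 (running +12.4918)
  i=8: 3.0303·1.9569 − 2.4614·0.5075 = +4.6809 (running +17.1726)
Area = |Σ|/2 = |17.1726|/2 = 8.5863

Area at t=0.793: 8.5863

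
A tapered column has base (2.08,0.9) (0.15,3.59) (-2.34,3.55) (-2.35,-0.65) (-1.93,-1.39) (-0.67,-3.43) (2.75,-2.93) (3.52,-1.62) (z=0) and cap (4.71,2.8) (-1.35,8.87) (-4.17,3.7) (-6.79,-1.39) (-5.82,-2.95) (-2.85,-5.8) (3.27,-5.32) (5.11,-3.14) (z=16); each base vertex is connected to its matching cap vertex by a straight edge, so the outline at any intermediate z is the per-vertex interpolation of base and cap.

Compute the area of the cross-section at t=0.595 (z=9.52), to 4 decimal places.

Cross-section at t=0.595: each vertex is (1-t)·p0[i] + t·p1[i].
  v1: (1-0.595)·(2.08,0.9) + 0.595·(4.71,2.8) = (3.6448,2.0305)
  v2: (1-0.595)·(0.15,3.59) + 0.595·(-1.35,8.87) = (-0.7425,6.7316)
  v3: (1-0.595)·(-2.34,3.55) + 0.595·(-4.17,3.7) = (-3.4288,3.6392)
  v4: (1-0.595)·(-2.35,-0.65) + 0.595·(-6.79,-1.39) = (-4.9918,-1.0903)
  v5: (1-0.595)·(-1.93,-1.39) + 0.595·(-5.82,-2.95) = (-4.2446,-2.3182)
  v6: (1-0.595)·(-0.67,-3.43) + 0.595·(-2.85,-5.8) = (-1.9671,-4.8401)
  v7: (1-0.595)·(2.75,-2.93) + 0.595·(3.27,-5.32) = (3.0594,-4.3521)
  v8: (1-0.595)·(3.52,-1.62) + 0.595·(5.11,-3.14) = (4.4661,-2.5244)
Shoelace sum Σ(x_i·y_{i+1} − x_{i+1}·y_i):
  i=1: 3.6448·6.7316 − -0.7425·2.0305 = +26.0433 (running +26.0433)
  i=2: -0.7425·3.6392 − -3.4288·6.7316 = +20.3795 (running +46.4228)
  i=3: -3.4288·-1.0903 − -4.9918·3.6392 = +21.9049 (running +68.3277)
  i=4: -4.9918·-2.3182 − -4.2446·-1.0903 = +6.9442 (running +75.2719)
  i=5: -4.2446·-4.8401 − -1.9671·-2.3182 = +15.9841 (running +91.2560)
  i=6: -1.9671·-4.3521 − 3.0594·-4.8401 = +23.3689 (running +114.6249)
  i=7: 3.0594·-2.5244 − 4.4661·-4.3521 = +11.7133 (running +126.3382)
  i=8: 4.4661·2.0305 − 3.6448·-2.5244 = +18.2694 (running +144.6076)
Area = |Σ|/2 = |144.6076|/2 = 72.3038

Area at t=0.595: 72.3038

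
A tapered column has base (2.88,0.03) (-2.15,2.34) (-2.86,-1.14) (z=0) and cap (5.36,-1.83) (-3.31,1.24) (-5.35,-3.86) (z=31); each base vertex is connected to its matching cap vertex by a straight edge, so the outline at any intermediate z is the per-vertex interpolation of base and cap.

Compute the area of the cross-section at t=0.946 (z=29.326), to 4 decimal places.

Cross-section at t=0.946: each vertex is (1-t)·p0[i] + t·p1[i].
  v1: (1-0.946)·(2.88,0.03) + 0.946·(5.36,-1.83) = (5.2261,-1.7296)
  v2: (1-0.946)·(-2.15,2.34) + 0.946·(-3.31,1.24) = (-3.2474,1.2994)
  v3: (1-0.946)·(-2.86,-1.14) + 0.946·(-5.35,-3.86) = (-5.2155,-3.7131)
Shoelace sum Σ(x_i·y_{i+1} − x_{i+1}·y_i):
  i=1: 5.2261·1.2994 − -3.2474·-1.7296 = +1.1743 (running +1.1743)
  i=2: -3.2474·-3.7131 − -5.2155·1.2994 = +18.8349 (running +20.0092)
  i=3: -5.2155·-1.7296 − 5.2261·-3.7131 = +28.4257 (running +48.4348)
Area = |Σ|/2 = |48.4348|/2 = 24.2174

Area at t=0.946: 24.2174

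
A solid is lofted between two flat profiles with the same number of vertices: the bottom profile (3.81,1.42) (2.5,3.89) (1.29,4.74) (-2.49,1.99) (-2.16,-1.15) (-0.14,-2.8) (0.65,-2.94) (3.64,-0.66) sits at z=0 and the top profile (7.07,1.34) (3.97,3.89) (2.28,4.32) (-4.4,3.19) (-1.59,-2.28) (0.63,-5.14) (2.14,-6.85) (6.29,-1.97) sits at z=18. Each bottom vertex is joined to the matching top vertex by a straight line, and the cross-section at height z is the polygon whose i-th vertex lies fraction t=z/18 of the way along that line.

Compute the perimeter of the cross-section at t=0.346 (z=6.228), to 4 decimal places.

Cross-section at t=0.346: each vertex is (1-t)·p0[i] + t·p1[i].
  v1: (1-0.346)·(3.81,1.42) + 0.346·(7.07,1.34) = (4.9380,1.3923)
  v2: (1-0.346)·(2.5,3.89) + 0.346·(3.97,3.89) = (3.0086,3.8900)
  v3: (1-0.346)·(1.29,4.74) + 0.346·(2.28,4.32) = (1.6325,4.5947)
  v4: (1-0.346)·(-2.49,1.99) + 0.346·(-4.4,3.19) = (-3.1509,2.4052)
  v5: (1-0.346)·(-2.16,-1.15) + 0.346·(-1.59,-2.28) = (-1.9628,-1.5410)
  v6: (1-0.346)·(-0.14,-2.8) + 0.346·(0.63,-5.14) = (0.1264,-3.6096)
  v7: (1-0.346)·(0.65,-2.94) + 0.346·(2.14,-6.85) = (1.1655,-4.2929)
  v8: (1-0.346)·(3.64,-0.66) + 0.346·(6.29,-1.97) = (4.5569,-1.1133)
Perimeter = Σ |v_{i+1} − v_i|:
  edge 1→2: √(-1.9293² + 2.4977²) = 3.1561 (running 3.1561)
  edge 2→3: √(-1.3761² + 0.7047²) = 1.5460 (running 4.7021)
  edge 3→4: √(-4.7834² + -2.1895²) = 5.2607 (running 9.9628)
  edge 4→5: √(1.1881² + -3.9462²) = 4.1211 (running 14.0839)
  edge 5→6: √(2.0892² + -2.0687²) = 2.9401 (running 17.0240)
  edge 6→7: √(1.0391² + -0.6832²) = 1.2436 (running 18.2676)
  edge 7→8: √(3.3914² + 3.1796²) = 4.6488 (running 22.9164)
  edge 8→1: √(0.3811² + 2.5056²) = 2.5344 (running 25.4508)
Perimeter = 25.4508

Perimeter at t=0.346: 25.4508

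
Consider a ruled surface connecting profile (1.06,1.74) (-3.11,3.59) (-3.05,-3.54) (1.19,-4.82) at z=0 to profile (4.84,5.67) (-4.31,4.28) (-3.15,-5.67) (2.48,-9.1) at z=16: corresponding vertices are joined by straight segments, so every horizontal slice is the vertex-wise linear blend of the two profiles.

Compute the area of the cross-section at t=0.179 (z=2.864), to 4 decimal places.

Cross-section at t=0.179: each vertex is (1-t)·p0[i] + t·p1[i].
  v1: (1-0.179)·(1.06,1.74) + 0.179·(4.84,5.67) = (1.7366,2.4435)
  v2: (1-0.179)·(-3.11,3.59) + 0.179·(-4.31,4.28) = (-3.3248,3.7135)
  v3: (1-0.179)·(-3.05,-3.54) + 0.179·(-3.15,-5.67) = (-3.0679,-3.9213)
  v4: (1-0.179)·(1.19,-4.82) + 0.179·(2.48,-9.1) = (1.4209,-5.5861)
Shoelace sum Σ(x_i·y_{i+1} − x_{i+1}·y_i):
  i=1: 1.7366·3.7135 − -3.3248·2.4435 = +14.5730 (running +14.5730)
  i=2: -3.3248·-3.9213 − -3.0679·3.7135 = +24.4301 (running +39.0031)
  i=3: -3.0679·-5.5861 − 1.4209·-3.9213 = +22.7094 (running +61.7125)
  i=4: 1.4209·2.4435 − 1.7366·-5.5861 = +13.1729 (running +74.8855)
Area = |Σ|/2 = |74.8855|/2 = 37.4427

Area at t=0.179: 37.4427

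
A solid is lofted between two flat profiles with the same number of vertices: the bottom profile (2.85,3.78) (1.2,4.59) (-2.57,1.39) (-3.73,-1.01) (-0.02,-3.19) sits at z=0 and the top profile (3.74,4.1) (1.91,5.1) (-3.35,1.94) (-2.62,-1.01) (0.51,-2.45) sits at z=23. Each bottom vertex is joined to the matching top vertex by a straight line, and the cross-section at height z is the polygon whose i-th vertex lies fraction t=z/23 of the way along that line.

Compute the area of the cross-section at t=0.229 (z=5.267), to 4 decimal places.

Cross-section at t=0.229: each vertex is (1-t)·p0[i] + t·p1[i].
  v1: (1-0.229)·(2.85,3.78) + 0.229·(3.74,4.1) = (3.0538,3.8533)
  v2: (1-0.229)·(1.2,4.59) + 0.229·(1.91,5.1) = (1.3626,4.7068)
  v3: (1-0.229)·(-2.57,1.39) + 0.229·(-3.35,1.94) = (-2.7486,1.5160)
  v4: (1-0.229)·(-3.73,-1.01) + 0.229·(-2.62,-1.01) = (-3.4758,-1.0100)
  v5: (1-0.229)·(-0.02,-3.19) + 0.229·(0.51,-2.45) = (0.1014,-3.0205)
Shoelace sum Σ(x_i·y_{i+1} − x_{i+1}·y_i):
  i=1: 3.0538·4.7068 − 1.3626·3.8533 = +9.1232 (running +9.1232)
  i=2: 1.3626·1.5160 − -2.7486·4.7068 = +15.0028 (running +24.1260)
  i=3: -2.7486·-1.0100 − -3.4758·1.5160 = +8.0453 (running +32.1713)
  i=4: -3.4758·-3.0205 − 0.1014·-1.0100 = +10.6012 (running +42.7725)
  i=5: 0.1014·3.8533 − 3.0538·-3.0205 = +9.6148 (running +52.3872)
Area = |Σ|/2 = |52.3872|/2 = 26.1936

Area at t=0.229: 26.1936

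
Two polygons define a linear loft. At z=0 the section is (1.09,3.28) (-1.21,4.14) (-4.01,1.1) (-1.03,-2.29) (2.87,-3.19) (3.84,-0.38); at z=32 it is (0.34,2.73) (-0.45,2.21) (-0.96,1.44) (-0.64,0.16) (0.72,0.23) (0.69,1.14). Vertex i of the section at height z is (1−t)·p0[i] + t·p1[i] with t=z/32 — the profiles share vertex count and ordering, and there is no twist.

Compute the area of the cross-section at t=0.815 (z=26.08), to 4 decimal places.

Area at t=0.815: 6.3543

Cross-section at t=0.815: each vertex is (1-t)·p0[i] + t·p1[i].
  v1: (1-0.815)·(1.09,3.28) + 0.815·(0.34,2.73) = (0.4788,2.8317)
  v2: (1-0.815)·(-1.21,4.14) + 0.815·(-0.45,2.21) = (-0.5906,2.5671)
  v3: (1-0.815)·(-4.01,1.1) + 0.815·(-0.96,1.44) = (-1.5242,1.3771)
  v4: (1-0.815)·(-1.03,-2.29) + 0.815·(-0.64,0.16) = (-0.7122,-0.2933)
  v5: (1-0.815)·(2.87,-3.19) + 0.815·(0.72,0.23) = (1.1178,-0.4027)
  v6: (1-0.815)·(3.84,-0.38) + 0.815·(0.69,1.14) = (1.2728,0.8588)
Shoelace sum Σ(x_i·y_{i+1} − x_{i+1}·y_i):
  i=1: 0.4788·2.5671 − -0.5906·2.8317 = +2.9014 (running +2.9014)
  i=2: -0.5906·1.3771 − -1.5242·2.5671 = +3.0995 (running +6.0009)
  i=3: -1.5242·-0.2933 − -0.7122·1.3771 = +1.4277 (running +7.4286)
  i=4: -0.7122·-0.4027 − 1.1178·-0.2933 = +0.6146 (running +8.0432)
  i=5: 1.1178·0.8588 − 1.2728·-0.4027 = +1.4725 (running +9.5156)
  i=6: 1.2728·2.8317 − 0.4788·0.8588 = +3.1930 (running +12.7086)
Area = |Σ|/2 = |12.7086|/2 = 6.3543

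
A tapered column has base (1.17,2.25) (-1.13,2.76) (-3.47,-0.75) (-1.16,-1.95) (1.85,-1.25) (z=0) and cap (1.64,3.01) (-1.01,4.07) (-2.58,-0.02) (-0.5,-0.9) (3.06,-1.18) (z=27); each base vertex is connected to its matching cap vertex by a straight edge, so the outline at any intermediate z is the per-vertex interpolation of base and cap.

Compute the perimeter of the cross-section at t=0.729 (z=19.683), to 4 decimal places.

Cross-section at t=0.729: each vertex is (1-t)·p0[i] + t·p1[i].
  v1: (1-0.729)·(1.17,2.25) + 0.729·(1.64,3.01) = (1.5126,2.8040)
  v2: (1-0.729)·(-1.13,2.76) + 0.729·(-1.01,4.07) = (-1.0425,3.7150)
  v3: (1-0.729)·(-3.47,-0.75) + 0.729·(-2.58,-0.02) = (-2.8212,-0.2178)
  v4: (1-0.729)·(-1.16,-1.95) + 0.729·(-0.5,-0.9) = (-0.6789,-1.1845)
  v5: (1-0.729)·(1.85,-1.25) + 0.729·(3.06,-1.18) = (2.7321,-1.1990)
Perimeter = Σ |v_{i+1} − v_i|:
  edge 1→2: √(-2.5552² + 0.9110²) = 2.7127 (running 2.7127)
  edge 2→3: √(-1.7787² + -3.9328²) = 4.3163 (running 7.0290)
  edge 3→4: √(2.1423² + -0.9667²) = 2.3503 (running 9.3794)
  edge 4→5: √(3.4109² + -0.0144²) = 3.4110 (running 12.7903)
  edge 5→1: √(-1.2195² + 4.0030²) = 4.1846 (running 16.9750)
Perimeter = 16.9750

Perimeter at t=0.729: 16.9750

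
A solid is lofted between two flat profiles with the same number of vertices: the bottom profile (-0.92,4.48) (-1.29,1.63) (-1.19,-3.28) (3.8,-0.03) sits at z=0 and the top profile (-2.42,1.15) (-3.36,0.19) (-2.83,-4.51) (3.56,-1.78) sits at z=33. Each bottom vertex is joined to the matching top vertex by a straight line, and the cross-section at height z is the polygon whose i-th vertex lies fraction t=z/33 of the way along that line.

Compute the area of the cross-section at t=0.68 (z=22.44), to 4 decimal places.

Area at t=0.68: 20.3963

Cross-section at t=0.68: each vertex is (1-t)·p0[i] + t·p1[i].
  v1: (1-0.68)·(-0.92,4.48) + 0.68·(-2.42,1.15) = (-1.9400,2.2156)
  v2: (1-0.68)·(-1.29,1.63) + 0.68·(-3.36,0.19) = (-2.6976,0.6508)
  v3: (1-0.68)·(-1.19,-3.28) + 0.68·(-2.83,-4.51) = (-2.3052,-4.1164)
  v4: (1-0.68)·(3.8,-0.03) + 0.68·(3.56,-1.78) = (3.6368,-1.2200)
Shoelace sum Σ(x_i·y_{i+1} − x_{i+1}·y_i):
  i=1: -1.9400·0.6508 − -2.6976·2.2156 = +4.7143 (running +4.7143)
  i=2: -2.6976·-4.1164 − -2.3052·0.6508 = +12.6046 (running +17.3189)
  i=3: -2.3052·-1.2200 − 3.6368·-4.1164 = +17.7829 (running +35.1017)
  i=4: 3.6368·2.2156 − -1.9400·-1.2200 = +5.6909 (running +40.7926)
Area = |Σ|/2 = |40.7926|/2 = 20.3963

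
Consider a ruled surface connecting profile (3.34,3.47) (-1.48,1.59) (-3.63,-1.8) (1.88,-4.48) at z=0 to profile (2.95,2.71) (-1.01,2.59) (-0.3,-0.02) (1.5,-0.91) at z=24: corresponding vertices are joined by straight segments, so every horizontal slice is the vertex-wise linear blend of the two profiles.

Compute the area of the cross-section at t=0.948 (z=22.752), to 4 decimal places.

Area at t=0.948: 9.9113

Cross-section at t=0.948: each vertex is (1-t)·p0[i] + t·p1[i].
  v1: (1-0.948)·(3.34,3.47) + 0.948·(2.95,2.71) = (2.9703,2.7495)
  v2: (1-0.948)·(-1.48,1.59) + 0.948·(-1.01,2.59) = (-1.0344,2.5380)
  v3: (1-0.948)·(-3.63,-1.8) + 0.948·(-0.3,-0.02) = (-0.4732,-0.1126)
  v4: (1-0.948)·(1.88,-4.48) + 0.948·(1.5,-0.91) = (1.5198,-1.0956)
Shoelace sum Σ(x_i·y_{i+1} − x_{i+1}·y_i):
  i=1: 2.9703·2.5380 − -1.0344·2.7495 = +10.3828 (running +10.3828)
  i=2: -1.0344·-0.1126 − -0.4732·2.5380 = +1.3173 (running +11.7001)
  i=3: -0.4732·-1.0956 − 1.5198·-0.1126 = +0.6895 (running +12.3896)
  i=4: 1.5198·2.7495 − 2.9703·-1.0956 = +7.4330 (running +19.8225)
Area = |Σ|/2 = |19.8225|/2 = 9.9113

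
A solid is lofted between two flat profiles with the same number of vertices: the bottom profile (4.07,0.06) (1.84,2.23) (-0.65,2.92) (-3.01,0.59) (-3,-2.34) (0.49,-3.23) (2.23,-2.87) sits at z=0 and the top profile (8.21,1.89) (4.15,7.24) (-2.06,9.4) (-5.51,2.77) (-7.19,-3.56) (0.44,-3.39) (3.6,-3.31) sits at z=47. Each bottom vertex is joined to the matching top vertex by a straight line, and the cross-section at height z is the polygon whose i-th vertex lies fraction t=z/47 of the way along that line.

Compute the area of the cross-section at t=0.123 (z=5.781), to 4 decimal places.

Area at t=0.123: 39.3257

Cross-section at t=0.123: each vertex is (1-t)·p0[i] + t·p1[i].
  v1: (1-0.123)·(4.07,0.06) + 0.123·(8.21,1.89) = (4.5792,0.2851)
  v2: (1-0.123)·(1.84,2.23) + 0.123·(4.15,7.24) = (2.1241,2.8462)
  v3: (1-0.123)·(-0.65,2.92) + 0.123·(-2.06,9.4) = (-0.8234,3.7170)
  v4: (1-0.123)·(-3.01,0.59) + 0.123·(-5.51,2.77) = (-3.3175,0.8581)
  v5: (1-0.123)·(-3,-2.34) + 0.123·(-7.19,-3.56) = (-3.5154,-2.4901)
  v6: (1-0.123)·(0.49,-3.23) + 0.123·(0.44,-3.39) = (0.4839,-3.2497)
  v7: (1-0.123)·(2.23,-2.87) + 0.123·(3.6,-3.31) = (2.3985,-2.9241)
Shoelace sum Σ(x_i·y_{i+1} − x_{i+1}·y_i):
  i=1: 4.5792·2.8462 − 2.1241·0.2851 = +12.4279 (running +12.4279)
  i=2: 2.1241·3.7170 − -0.8234·2.8462 = +10.2391 (running +22.6671)
  i=3: -0.8234·0.8581 − -3.3175·3.7170 = +11.6247 (running +34.2918)
  i=4: -3.3175·-2.4901 − -3.5154·0.8581 = +11.2775 (running +45.5692)
  i=5: -3.5154·-3.2497 − 0.4839·-2.4901 = +12.6286 (running +58.1979)
  i=6: 0.4839·-2.9241 − 2.3985·-3.2497 = +6.3796 (running +64.5774)
  i=7: 2.3985·0.2851 − 4.5792·-2.9241 = +14.0740 (running +78.6514)
Area = |Σ|/2 = |78.6514|/2 = 39.3257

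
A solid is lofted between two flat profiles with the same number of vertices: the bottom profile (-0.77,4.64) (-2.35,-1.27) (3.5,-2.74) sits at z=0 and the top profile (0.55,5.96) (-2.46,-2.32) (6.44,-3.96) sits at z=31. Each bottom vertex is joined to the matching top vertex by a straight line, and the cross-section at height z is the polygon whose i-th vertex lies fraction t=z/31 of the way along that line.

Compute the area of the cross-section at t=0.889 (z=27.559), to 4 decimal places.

Area at t=0.889: 36.6294

Cross-section at t=0.889: each vertex is (1-t)·p0[i] + t·p1[i].
  v1: (1-0.889)·(-0.77,4.64) + 0.889·(0.55,5.96) = (0.4035,5.8135)
  v2: (1-0.889)·(-2.35,-1.27) + 0.889·(-2.46,-2.32) = (-2.4478,-2.2034)
  v3: (1-0.889)·(3.5,-2.74) + 0.889·(6.44,-3.96) = (6.1137,-3.8246)
Shoelace sum Σ(x_i·y_{i+1} − x_{i+1}·y_i):
  i=1: 0.4035·-2.2034 − -2.4478·5.8135 = +13.3411 (running +13.3411)
  i=2: -2.4478·-3.8246 − 6.1137·-2.2034 = +22.8329 (running +36.1740)
  i=3: 6.1137·5.8135 − 0.4035·-3.8246 = +37.0848 (running +73.2588)
Area = |Σ|/2 = |73.2588|/2 = 36.6294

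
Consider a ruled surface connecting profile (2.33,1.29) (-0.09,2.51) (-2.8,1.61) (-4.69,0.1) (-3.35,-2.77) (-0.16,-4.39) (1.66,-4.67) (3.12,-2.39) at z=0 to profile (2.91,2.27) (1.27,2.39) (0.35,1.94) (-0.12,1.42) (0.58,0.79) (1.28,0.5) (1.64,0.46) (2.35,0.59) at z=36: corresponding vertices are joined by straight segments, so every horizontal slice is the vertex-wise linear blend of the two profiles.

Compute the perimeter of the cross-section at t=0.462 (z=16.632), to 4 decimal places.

Perimeter at t=0.462: 15.8133

Cross-section at t=0.462: each vertex is (1-t)·p0[i] + t·p1[i].
  v1: (1-0.462)·(2.33,1.29) + 0.462·(2.91,2.27) = (2.5980,1.7428)
  v2: (1-0.462)·(-0.09,2.51) + 0.462·(1.27,2.39) = (0.5383,2.4546)
  v3: (1-0.462)·(-2.8,1.61) + 0.462·(0.35,1.94) = (-1.3447,1.7625)
  v4: (1-0.462)·(-4.69,0.1) + 0.462·(-0.12,1.42) = (-2.5787,0.7098)
  v5: (1-0.462)·(-3.35,-2.77) + 0.462·(0.58,0.79) = (-1.5343,-1.1253)
  v6: (1-0.462)·(-0.16,-4.39) + 0.462·(1.28,0.5) = (0.5053,-2.1308)
  v7: (1-0.462)·(1.66,-4.67) + 0.462·(1.64,0.46) = (1.6508,-2.2999)
  v8: (1-0.462)·(3.12,-2.39) + 0.462·(2.35,0.59) = (2.7643,-1.0132)
Perimeter = Σ |v_{i+1} − v_i|:
  edge 1→2: √(-2.0596² + 0.7118²) = 2.1792 (running 2.1792)
  edge 2→3: √(-1.8830² + -0.6921²) = 2.0062 (running 4.1854)
  edge 3→4: √(-1.2340² + -1.0526²) = 1.6219 (running 5.8073)
  edge 4→5: √(1.0443² + -1.8351²) = 2.1115 (running 7.9187)
  edge 5→6: √(2.0396² + -1.0055²) = 2.2740 (running 10.1928)
  edge 6→7: √(1.1455² + -0.1691²) = 1.1579 (running 11.3507)
  edge 7→8: √(1.1135² + 1.2867²) = 1.7016 (running 13.0523)
  edge 8→1: √(-0.1663² + 2.7560²) = 2.7610 (running 15.8133)
Perimeter = 15.8133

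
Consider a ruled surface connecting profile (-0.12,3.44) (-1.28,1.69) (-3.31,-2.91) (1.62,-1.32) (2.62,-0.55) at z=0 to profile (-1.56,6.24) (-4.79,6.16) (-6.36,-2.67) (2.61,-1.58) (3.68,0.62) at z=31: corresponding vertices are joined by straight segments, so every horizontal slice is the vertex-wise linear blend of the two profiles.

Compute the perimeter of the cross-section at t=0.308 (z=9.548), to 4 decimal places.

Perimeter at t=0.308: 22.0026

Cross-section at t=0.308: each vertex is (1-t)·p0[i] + t·p1[i].
  v1: (1-0.308)·(-0.12,3.44) + 0.308·(-1.56,6.24) = (-0.5635,4.3024)
  v2: (1-0.308)·(-1.28,1.69) + 0.308·(-4.79,6.16) = (-2.3611,3.0668)
  v3: (1-0.308)·(-3.31,-2.91) + 0.308·(-6.36,-2.67) = (-4.2494,-2.8361)
  v4: (1-0.308)·(1.62,-1.32) + 0.308·(2.61,-1.58) = (1.9249,-1.4001)
  v5: (1-0.308)·(2.62,-0.55) + 0.308·(3.68,0.62) = (2.9465,-0.1896)
Perimeter = Σ |v_{i+1} − v_i|:
  edge 1→2: √(-1.7976² + -1.2356²) = 2.1813 (running 2.1813)
  edge 2→3: √(-1.8883² + -5.9028²) = 6.1975 (running 8.3788)
  edge 3→4: √(6.1743² + 1.4360²) = 6.3391 (running 14.7179)
  edge 4→5: √(1.0216² + 1.2104²) = 1.5839 (running 16.3018)
  edge 5→1: √(-3.5100² + 4.4920²) = 5.7007 (running 22.0026)
Perimeter = 22.0026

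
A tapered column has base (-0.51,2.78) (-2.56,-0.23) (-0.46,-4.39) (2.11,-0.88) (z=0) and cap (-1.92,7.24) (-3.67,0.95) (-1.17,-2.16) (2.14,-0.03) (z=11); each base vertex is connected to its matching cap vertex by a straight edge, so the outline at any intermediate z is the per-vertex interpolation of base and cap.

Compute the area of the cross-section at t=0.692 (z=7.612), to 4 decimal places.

Cross-section at t=0.692: each vertex is (1-t)·p0[i] + t·p1[i].
  v1: (1-0.692)·(-0.51,2.78) + 0.692·(-1.92,7.24) = (-1.4857,5.8663)
  v2: (1-0.692)·(-2.56,-0.23) + 0.692·(-3.67,0.95) = (-3.3281,0.5866)
  v3: (1-0.692)·(-0.46,-4.39) + 0.692·(-1.17,-2.16) = (-0.9513,-2.8468)
  v4: (1-0.692)·(2.11,-0.88) + 0.692·(2.14,-0.03) = (2.1308,-0.2918)
Shoelace sum Σ(x_i·y_{i+1} − x_{i+1}·y_i):
  i=1: -1.4857·0.5866 − -3.3281·5.8663 = +18.6524 (running +18.6524)
  i=2: -3.3281·-2.8468 − -0.9513·0.5866 = +10.0326 (running +28.6850)
  i=3: -0.9513·-0.2918 − 2.1308·-2.8468 = +6.3435 (running +35.0285)
  i=4: 2.1308·5.8663 − -1.4857·-0.2918 = +12.0662 (running +47.0947)
Area = |Σ|/2 = |47.0947|/2 = 23.5473

Area at t=0.692: 23.5473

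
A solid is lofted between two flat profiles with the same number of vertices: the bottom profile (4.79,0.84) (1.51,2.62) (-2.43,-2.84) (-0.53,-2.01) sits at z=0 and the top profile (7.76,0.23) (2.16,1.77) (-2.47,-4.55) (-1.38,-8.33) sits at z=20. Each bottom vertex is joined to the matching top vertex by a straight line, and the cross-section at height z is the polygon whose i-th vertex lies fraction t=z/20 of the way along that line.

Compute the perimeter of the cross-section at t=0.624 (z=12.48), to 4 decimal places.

Cross-section at t=0.624: each vertex is (1-t)·p0[i] + t·p1[i].
  v1: (1-0.624)·(4.79,0.84) + 0.624·(7.76,0.23) = (6.6433,0.4594)
  v2: (1-0.624)·(1.51,2.62) + 0.624·(2.16,1.77) = (1.9156,2.0896)
  v3: (1-0.624)·(-2.43,-2.84) + 0.624·(-2.47,-4.55) = (-2.4550,-3.9070)
  v4: (1-0.624)·(-0.53,-2.01) + 0.624·(-1.38,-8.33) = (-1.0604,-5.9537)
Perimeter = Σ |v_{i+1} − v_i|:
  edge 1→2: √(-4.7277² + 1.6302²) = 5.0009 (running 5.0009)
  edge 2→3: √(-4.3706² + -5.9966²) = 7.4203 (running 12.4212)
  edge 3→4: √(1.3946² + -2.0466²) = 2.4766 (running 14.8978)
  edge 4→1: √(7.7037² + 6.4130²) = 10.0237 (running 24.9215)
Perimeter = 24.9215

Perimeter at t=0.624: 24.9215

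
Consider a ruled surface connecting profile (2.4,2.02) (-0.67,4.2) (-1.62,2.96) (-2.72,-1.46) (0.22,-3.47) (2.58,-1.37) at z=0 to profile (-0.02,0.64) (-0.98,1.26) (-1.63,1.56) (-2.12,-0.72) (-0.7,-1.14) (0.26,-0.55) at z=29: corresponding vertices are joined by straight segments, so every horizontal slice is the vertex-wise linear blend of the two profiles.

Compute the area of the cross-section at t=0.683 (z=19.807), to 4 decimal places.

Cross-section at t=0.683: each vertex is (1-t)·p0[i] + t·p1[i].
  v1: (1-0.683)·(2.4,2.02) + 0.683·(-0.02,0.64) = (0.7471,1.0775)
  v2: (1-0.683)·(-0.67,4.2) + 0.683·(-0.98,1.26) = (-0.8817,2.1920)
  v3: (1-0.683)·(-1.62,2.96) + 0.683·(-1.63,1.56) = (-1.6268,2.0038)
  v4: (1-0.683)·(-2.72,-1.46) + 0.683·(-2.12,-0.72) = (-2.3102,-0.9546)
  v5: (1-0.683)·(0.22,-3.47) + 0.683·(-0.7,-1.14) = (-0.4084,-1.8786)
  v6: (1-0.683)·(2.58,-1.37) + 0.683·(0.26,-0.55) = (0.9954,-0.8099)
Shoelace sum Σ(x_i·y_{i+1} − x_{i+1}·y_i):
  i=1: 0.7471·2.1920 − -0.8817·1.0775 = +2.5877 (running +2.5877)
  i=2: -0.8817·2.0038 − -1.6268·2.1920 = +1.7992 (running +4.3869)
  i=3: -1.6268·-0.9546 − -2.3102·2.0038 = +6.1821 (running +10.5690)
  i=4: -2.3102·-1.8786 − -0.4084·-0.9546 = +3.9502 (running +14.5192)
  i=5: -0.4084·-0.8099 − 0.9954·-1.8786 = +2.2008 (running +16.7200)
  i=6: 0.9954·1.0775 − 0.7471·-0.8099 = +1.6777 (running +18.3977)
Area = |Σ|/2 = |18.3977|/2 = 9.1988

Area at t=0.683: 9.1988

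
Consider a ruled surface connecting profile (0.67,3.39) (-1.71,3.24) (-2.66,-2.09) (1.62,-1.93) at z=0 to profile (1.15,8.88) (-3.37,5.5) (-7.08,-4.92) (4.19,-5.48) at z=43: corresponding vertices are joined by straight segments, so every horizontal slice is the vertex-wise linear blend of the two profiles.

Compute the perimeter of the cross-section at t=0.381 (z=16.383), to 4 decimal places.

Perimeter at t=0.381: 26.9013

Cross-section at t=0.381: each vertex is (1-t)·p0[i] + t·p1[i].
  v1: (1-0.381)·(0.67,3.39) + 0.381·(1.15,8.88) = (0.8529,5.4817)
  v2: (1-0.381)·(-1.71,3.24) + 0.381·(-3.37,5.5) = (-2.3425,4.1011)
  v3: (1-0.381)·(-2.66,-2.09) + 0.381·(-7.08,-4.92) = (-4.3440,-3.1682)
  v4: (1-0.381)·(1.62,-1.93) + 0.381·(4.19,-5.48) = (2.5992,-3.2826)
Perimeter = Σ |v_{i+1} − v_i|:
  edge 1→2: √(-3.1953² + -1.3806²) = 3.4809 (running 3.4809)
  edge 2→3: √(-2.0016² + -7.2693²) = 7.5398 (running 11.0207)
  edge 3→4: √(6.9432² + -0.1143²) = 6.9441 (running 17.9648)
  edge 4→1: √(-1.7463² + 8.7642²) = 8.9365 (running 26.9013)
Perimeter = 26.9013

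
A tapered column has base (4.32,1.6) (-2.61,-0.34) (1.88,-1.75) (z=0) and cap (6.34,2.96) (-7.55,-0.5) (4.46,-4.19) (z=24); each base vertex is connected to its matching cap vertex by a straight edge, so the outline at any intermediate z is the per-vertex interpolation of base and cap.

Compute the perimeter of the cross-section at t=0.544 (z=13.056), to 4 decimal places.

Perimeter at t=0.544: 25.8714

Cross-section at t=0.544: each vertex is (1-t)·p0[i] + t·p1[i].
  v1: (1-0.544)·(4.32,1.6) + 0.544·(6.34,2.96) = (5.4189,2.3398)
  v2: (1-0.544)·(-2.61,-0.34) + 0.544·(-7.55,-0.5) = (-5.2974,-0.4270)
  v3: (1-0.544)·(1.88,-1.75) + 0.544·(4.46,-4.19) = (3.2835,-3.0774)
Perimeter = Σ |v_{i+1} − v_i|:
  edge 1→2: √(-10.7162² + -2.7669²) = 11.0677 (running 11.0677)
  edge 2→3: √(8.5809² + -2.6503²) = 8.9809 (running 20.0485)
  edge 3→1: √(2.1354² + 5.4172²) = 5.8229 (running 25.8714)
Perimeter = 25.8714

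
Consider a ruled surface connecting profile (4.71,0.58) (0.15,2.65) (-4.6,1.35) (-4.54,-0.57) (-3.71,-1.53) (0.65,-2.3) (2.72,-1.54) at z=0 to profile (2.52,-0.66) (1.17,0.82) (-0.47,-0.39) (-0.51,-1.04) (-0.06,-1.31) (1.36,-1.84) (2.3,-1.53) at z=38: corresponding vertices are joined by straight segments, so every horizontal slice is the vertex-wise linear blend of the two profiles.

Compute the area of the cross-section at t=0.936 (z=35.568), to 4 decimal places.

Cross-section at t=0.936: each vertex is (1-t)·p0[i] + t·p1[i].
  v1: (1-0.936)·(4.71,0.58) + 0.936·(2.52,-0.66) = (2.6602,-0.5806)
  v2: (1-0.936)·(0.15,2.65) + 0.936·(1.17,0.82) = (1.1047,0.9371)
  v3: (1-0.936)·(-4.6,1.35) + 0.936·(-0.47,-0.39) = (-0.7343,-0.2786)
  v4: (1-0.936)·(-4.54,-0.57) + 0.936·(-0.51,-1.04) = (-0.7679,-1.0099)
  v5: (1-0.936)·(-3.71,-1.53) + 0.936·(-0.06,-1.31) = (-0.2936,-1.3241)
  v6: (1-0.936)·(0.65,-2.3) + 0.936·(1.36,-1.84) = (1.3146,-1.8694)
  v7: (1-0.936)·(2.72,-1.54) + 0.936·(2.3,-1.53) = (2.3269,-1.5306)
Shoelace sum Σ(x_i·y_{i+1} − x_{i+1}·y_i):
  i=1: 2.6602·0.9371 − 1.1047·-0.5806 = +3.1343 (running +3.1343)
  i=2: 1.1047·-0.2786 − -0.7343·0.9371 = +0.3803 (running +3.5147)
  i=3: -0.7343·-1.0099 − -0.7679·-0.2786 = +0.5276 (running +4.0423)
  i=4: -0.7679·-1.3241 − -0.2936·-1.0099 = +0.7203 (running +4.7626)
  i=5: -0.2936·-1.8694 − 1.3146·-1.3241 = +2.2895 (running +7.0520)
  i=6: 1.3146·-1.5306 − 2.3269·-1.8694 = +2.3378 (running +9.3899)
  i=7: 2.3269·-0.5806 − 2.6602·-1.5306 = +2.7207 (running +12.1105)
Area = |Σ|/2 = |12.1105|/2 = 6.0553

Area at t=0.936: 6.0553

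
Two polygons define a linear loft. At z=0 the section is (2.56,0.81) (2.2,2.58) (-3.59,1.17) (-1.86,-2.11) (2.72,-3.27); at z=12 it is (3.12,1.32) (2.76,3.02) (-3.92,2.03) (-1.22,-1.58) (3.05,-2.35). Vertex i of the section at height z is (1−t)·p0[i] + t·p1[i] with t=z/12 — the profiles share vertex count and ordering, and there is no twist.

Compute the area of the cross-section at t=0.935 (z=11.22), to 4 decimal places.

Area at t=0.935: 25.4003

Cross-section at t=0.935: each vertex is (1-t)·p0[i] + t·p1[i].
  v1: (1-0.935)·(2.56,0.81) + 0.935·(3.12,1.32) = (3.0836,1.2869)
  v2: (1-0.935)·(2.2,2.58) + 0.935·(2.76,3.02) = (2.7236,2.9914)
  v3: (1-0.935)·(-3.59,1.17) + 0.935·(-3.92,2.03) = (-3.8985,1.9741)
  v4: (1-0.935)·(-1.86,-2.11) + 0.935·(-1.22,-1.58) = (-1.2616,-1.6144)
  v5: (1-0.935)·(2.72,-3.27) + 0.935·(3.05,-2.35) = (3.0286,-2.4098)
Shoelace sum Σ(x_i·y_{i+1} − x_{i+1}·y_i):
  i=1: 3.0836·2.9914 − 2.7236·1.2869 = +5.7194 (running +5.7194)
  i=2: 2.7236·1.9741 − -3.8985·2.9914 = +17.0388 (running +22.7582)
  i=3: -3.8985·-1.6144 − -1.2616·1.9741 = +8.7845 (running +31.5427)
  i=4: -1.2616·-2.4098 − 3.0286·-1.6144 = +7.9296 (running +39.4724)
  i=5: 3.0286·1.2869 − 3.0836·-2.4098 = +11.3281 (running +50.8005)
Area = |Σ|/2 = |50.8005|/2 = 25.4003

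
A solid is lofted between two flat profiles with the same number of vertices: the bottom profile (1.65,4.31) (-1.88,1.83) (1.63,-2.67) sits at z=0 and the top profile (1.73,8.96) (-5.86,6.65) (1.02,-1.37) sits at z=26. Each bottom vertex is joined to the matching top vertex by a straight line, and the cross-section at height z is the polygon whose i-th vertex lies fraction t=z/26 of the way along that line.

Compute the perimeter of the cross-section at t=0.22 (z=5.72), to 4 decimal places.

Perimeter at t=0.22: 19.5462

Cross-section at t=0.22: each vertex is (1-t)·p0[i] + t·p1[i].
  v1: (1-0.22)·(1.65,4.31) + 0.22·(1.73,8.96) = (1.6676,5.3330)
  v2: (1-0.22)·(-1.88,1.83) + 0.22·(-5.86,6.65) = (-2.7556,2.8904)
  v3: (1-0.22)·(1.63,-2.67) + 0.22·(1.02,-1.37) = (1.4958,-2.3840)
Perimeter = Σ |v_{i+1} − v_i|:
  edge 1→2: √(-4.4232² + -2.4426²) = 5.0528 (running 5.0528)
  edge 2→3: √(4.2514² + -5.2744²) = 6.7745 (running 11.8273)
  edge 3→1: √(0.1718² + 7.7170²) = 7.7189 (running 19.5462)
Perimeter = 19.5462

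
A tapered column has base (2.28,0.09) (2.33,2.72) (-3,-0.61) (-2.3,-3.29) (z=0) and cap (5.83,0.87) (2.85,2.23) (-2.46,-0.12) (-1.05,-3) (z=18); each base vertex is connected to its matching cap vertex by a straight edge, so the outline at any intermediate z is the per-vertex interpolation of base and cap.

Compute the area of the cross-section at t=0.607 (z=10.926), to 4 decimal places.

Area at t=0.607: 17.8404

Cross-section at t=0.607: each vertex is (1-t)·p0[i] + t·p1[i].
  v1: (1-0.607)·(2.28,0.09) + 0.607·(5.83,0.87) = (4.4348,0.5635)
  v2: (1-0.607)·(2.33,2.72) + 0.607·(2.85,2.23) = (2.6456,2.4226)
  v3: (1-0.607)·(-3,-0.61) + 0.607·(-2.46,-0.12) = (-2.6722,-0.3126)
  v4: (1-0.607)·(-2.3,-3.29) + 0.607·(-1.05,-3) = (-1.5412,-3.1140)
Shoelace sum Σ(x_i·y_{i+1} − x_{i+1}·y_i):
  i=1: 4.4348·2.4226 − 2.6456·0.5635 = +9.2530 (running +9.2530)
  i=2: 2.6456·-0.3126 − -2.6722·2.4226 = +5.6467 (running +14.8997)
  i=3: -2.6722·-3.1140 − -1.5412·-0.3126 = +7.8395 (running +22.7392)
  i=4: -1.5412·0.5635 − 4.4348·-3.1140 = +12.9416 (running +35.6807)
Area = |Σ|/2 = |35.6807|/2 = 17.8404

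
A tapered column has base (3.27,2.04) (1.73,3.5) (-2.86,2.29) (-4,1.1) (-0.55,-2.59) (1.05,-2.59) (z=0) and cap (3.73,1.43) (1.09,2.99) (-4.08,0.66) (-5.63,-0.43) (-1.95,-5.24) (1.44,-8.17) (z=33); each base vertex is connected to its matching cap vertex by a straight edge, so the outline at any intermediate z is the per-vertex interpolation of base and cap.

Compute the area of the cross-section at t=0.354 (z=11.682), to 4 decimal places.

Cross-section at t=0.354: each vertex is (1-t)·p0[i] + t·p1[i].
  v1: (1-0.354)·(3.27,2.04) + 0.354·(3.73,1.43) = (3.4328,1.8241)
  v2: (1-0.354)·(1.73,3.5) + 0.354·(1.09,2.99) = (1.5034,3.3195)
  v3: (1-0.354)·(-2.86,2.29) + 0.354·(-4.08,0.66) = (-3.2919,1.7130)
  v4: (1-0.354)·(-4,1.1) + 0.354·(-5.63,-0.43) = (-4.5770,0.5584)
  v5: (1-0.354)·(-0.55,-2.59) + 0.354·(-1.95,-5.24) = (-1.0456,-3.5281)
  v6: (1-0.354)·(1.05,-2.59) + 0.354·(1.44,-8.17) = (1.1881,-4.5653)
Shoelace sum Σ(x_i·y_{i+1} − x_{i+1}·y_i):
  i=1: 3.4328·3.3195 − 1.5034·1.8241 = +8.6528 (running +8.6528)
  i=2: 1.5034·1.7130 − -3.2919·3.3195 = +13.5026 (running +22.1554)
  i=3: -3.2919·0.5584 − -4.5770·1.7130 = +6.0022 (running +28.1577)
  i=4: -4.5770·-3.5281 − -1.0456·0.5584 = +16.7320 (running +44.8897)
  i=5: -1.0456·-4.5653 − 1.1881·-3.5281 = +8.9651 (running +53.8548)
  i=6: 1.1881·1.8241 − 3.4328·-4.5653 = +17.8391 (running +71.6939)
Area = |Σ|/2 = |71.6939|/2 = 35.8469

Area at t=0.354: 35.8469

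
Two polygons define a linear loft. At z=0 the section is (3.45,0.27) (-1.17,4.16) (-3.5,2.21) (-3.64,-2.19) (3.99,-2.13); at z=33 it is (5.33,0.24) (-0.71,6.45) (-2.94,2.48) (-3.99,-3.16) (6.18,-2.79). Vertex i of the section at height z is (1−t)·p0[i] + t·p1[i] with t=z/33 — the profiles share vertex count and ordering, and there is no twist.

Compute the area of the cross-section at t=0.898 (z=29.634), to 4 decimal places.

Area at t=0.898: 56.1050

Cross-section at t=0.898: each vertex is (1-t)·p0[i] + t·p1[i].
  v1: (1-0.898)·(3.45,0.27) + 0.898·(5.33,0.24) = (5.1382,0.2431)
  v2: (1-0.898)·(-1.17,4.16) + 0.898·(-0.71,6.45) = (-0.7569,6.2164)
  v3: (1-0.898)·(-3.5,2.21) + 0.898·(-2.94,2.48) = (-2.9971,2.4525)
  v4: (1-0.898)·(-3.64,-2.19) + 0.898·(-3.99,-3.16) = (-3.9543,-3.0611)
  v5: (1-0.898)·(3.99,-2.13) + 0.898·(6.18,-2.79) = (5.9566,-2.7227)
Shoelace sum Σ(x_i·y_{i+1} − x_{i+1}·y_i):
  i=1: 5.1382·6.2164 − -0.7569·0.2431 = +32.1254 (running +32.1254)
  i=2: -0.7569·2.4525 − -2.9971·6.2164 = +16.7750 (running +48.9005)
  i=3: -2.9971·-3.0611 − -3.9543·2.4525 = +18.8721 (running +67.7726)
  i=4: -3.9543·-2.7227 − 5.9566·-3.0611 = +28.9999 (running +96.7725)
  i=5: 5.9566·0.2431 − 5.1382·-2.7227 = +15.4376 (running +112.2101)
Area = |Σ|/2 = |112.2101|/2 = 56.1050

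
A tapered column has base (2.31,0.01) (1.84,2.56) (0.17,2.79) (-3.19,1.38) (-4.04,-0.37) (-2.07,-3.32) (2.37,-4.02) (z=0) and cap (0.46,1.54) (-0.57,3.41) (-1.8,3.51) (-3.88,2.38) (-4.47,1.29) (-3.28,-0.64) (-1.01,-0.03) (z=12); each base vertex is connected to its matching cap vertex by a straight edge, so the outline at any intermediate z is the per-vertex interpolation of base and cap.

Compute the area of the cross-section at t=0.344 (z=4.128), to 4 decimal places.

Cross-section at t=0.344: each vertex is (1-t)·p0[i] + t·p1[i].
  v1: (1-0.344)·(2.31,0.01) + 0.344·(0.46,1.54) = (1.6736,0.5363)
  v2: (1-0.344)·(1.84,2.56) + 0.344·(-0.57,3.41) = (1.0110,2.8524)
  v3: (1-0.344)·(0.17,2.79) + 0.344·(-1.8,3.51) = (-0.5077,3.0377)
  v4: (1-0.344)·(-3.19,1.38) + 0.344·(-3.88,2.38) = (-3.4274,1.7240)
  v5: (1-0.344)·(-4.04,-0.37) + 0.344·(-4.47,1.29) = (-4.1879,0.2010)
  v6: (1-0.344)·(-2.07,-3.32) + 0.344·(-3.28,-0.64) = (-2.4862,-2.3981)
  v7: (1-0.344)·(2.37,-4.02) + 0.344·(-1.01,-0.03) = (1.2073,-2.6474)
Shoelace sum Σ(x_i·y_{i+1} − x_{i+1}·y_i):
  i=1: 1.6736·2.8524 − 1.0110·0.5363 = +4.2316 (running +4.2316)
  i=2: 1.0110·3.0377 − -0.5077·2.8524 = +4.5191 (running +8.7507)
  i=3: -0.5077·1.7240 − -3.4274·3.0377 = +9.5360 (running +18.2866)
  i=4: -3.4274·0.2010 − -4.1879·1.7240 = +6.5309 (running +24.8176)
  i=5: -4.1879·-2.3981 − -2.4862·0.2010 = +10.5428 (running +35.3604)
  i=6: -2.4862·-2.6474 − 1.2073·-2.3981 = +9.4773 (running +44.8377)
  i=7: 1.2073·0.5363 − 1.6736·-2.6474 = +5.0782 (running +49.9159)
Area = |Σ|/2 = |49.9159|/2 = 24.9580

Area at t=0.344: 24.9580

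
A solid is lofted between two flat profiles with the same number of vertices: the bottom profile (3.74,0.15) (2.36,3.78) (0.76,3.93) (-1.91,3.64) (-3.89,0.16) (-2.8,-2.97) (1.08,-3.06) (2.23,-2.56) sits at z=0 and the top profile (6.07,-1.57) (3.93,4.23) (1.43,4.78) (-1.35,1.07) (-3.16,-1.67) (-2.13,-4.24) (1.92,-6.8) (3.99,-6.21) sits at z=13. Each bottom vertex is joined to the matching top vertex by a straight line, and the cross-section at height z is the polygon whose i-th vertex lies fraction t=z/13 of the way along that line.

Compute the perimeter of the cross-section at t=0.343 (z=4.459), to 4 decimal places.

Cross-section at t=0.343: each vertex is (1-t)·p0[i] + t·p1[i].
  v1: (1-0.343)·(3.74,0.15) + 0.343·(6.07,-1.57) = (4.5392,-0.4400)
  v2: (1-0.343)·(2.36,3.78) + 0.343·(3.93,4.23) = (2.8985,3.9344)
  v3: (1-0.343)·(0.76,3.93) + 0.343·(1.43,4.78) = (0.9898,4.2216)
  v4: (1-0.343)·(-1.91,3.64) + 0.343·(-1.35,1.07) = (-1.7179,2.7585)
  v5: (1-0.343)·(-3.89,0.16) + 0.343·(-3.16,-1.67) = (-3.6396,-0.4677)
  v6: (1-0.343)·(-2.8,-2.97) + 0.343·(-2.13,-4.24) = (-2.5702,-3.4056)
  v7: (1-0.343)·(1.08,-3.06) + 0.343·(1.92,-6.8) = (1.3681,-4.3428)
  v8: (1-0.343)·(2.23,-2.56) + 0.343·(3.99,-6.21) = (2.8337,-3.8120)
Perimeter = Σ |v_{i+1} − v_i|:
  edge 1→2: √(-1.6407² + 4.3743²) = 4.6719 (running 4.6719)
  edge 2→3: √(-1.9087² + 0.2872²) = 1.9302 (running 6.6021)
  edge 3→4: √(-2.7077² + -1.4631²) = 3.0777 (running 9.6798)
  edge 4→5: √(-1.9217² + -3.2262²) = 3.7551 (running 13.4349)
  edge 5→6: √(1.0694² + -2.9379²) = 3.1265 (running 16.5614)
  edge 6→7: √(3.9383² + -0.9372²) = 4.0483 (running 20.6097)
  edge 7→8: √(1.4656² + 0.5309²) = 1.5587 (running 22.1685)
  edge 8→1: √(1.7055² + 3.3720²) = 3.7788 (running 25.9472)
Perimeter = 25.9472

Perimeter at t=0.343: 25.9472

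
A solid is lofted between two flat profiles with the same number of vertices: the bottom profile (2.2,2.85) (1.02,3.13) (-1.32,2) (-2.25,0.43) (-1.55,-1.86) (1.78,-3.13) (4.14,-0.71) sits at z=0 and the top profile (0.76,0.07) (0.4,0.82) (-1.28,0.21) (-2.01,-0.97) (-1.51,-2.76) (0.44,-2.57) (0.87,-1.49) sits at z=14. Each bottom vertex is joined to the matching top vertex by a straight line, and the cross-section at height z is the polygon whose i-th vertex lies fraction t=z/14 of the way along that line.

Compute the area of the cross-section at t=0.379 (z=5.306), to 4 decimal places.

Cross-section at t=0.379: each vertex is (1-t)·p0[i] + t·p1[i].
  v1: (1-0.379)·(2.2,2.85) + 0.379·(0.76,0.07) = (1.6542,1.7964)
  v2: (1-0.379)·(1.02,3.13) + 0.379·(0.4,0.82) = (0.7850,2.2545)
  v3: (1-0.379)·(-1.32,2) + 0.379·(-1.28,0.21) = (-1.3048,1.3216)
  v4: (1-0.379)·(-2.25,0.43) + 0.379·(-2.01,-0.97) = (-2.1590,-0.1006)
  v5: (1-0.379)·(-1.55,-1.86) + 0.379·(-1.51,-2.76) = (-1.5348,-2.2011)
  v6: (1-0.379)·(1.78,-3.13) + 0.379·(0.44,-2.57) = (1.2721,-2.9178)
  v7: (1-0.379)·(4.14,-0.71) + 0.379·(0.87,-1.49) = (2.9007,-1.0056)
Shoelace sum Σ(x_i·y_{i+1} − x_{i+1}·y_i):
  i=1: 1.6542·2.2545 − 0.7850·1.7964 = +2.3193 (running +2.3193)
  i=2: 0.7850·1.3216 − -1.3048·2.2545 = +3.9792 (running +6.2986)
  i=3: -1.3048·-0.1006 − -2.1590·1.3216 = +2.9846 (running +9.2832)
  i=4: -2.1590·-2.2011 − -1.5348·-0.1006 = +4.5979 (running +13.8810)
  i=5: -1.5348·-2.9178 − 1.2721·-2.2011 = +7.2784 (running +21.1594)
  i=6: 1.2721·-1.0056 − 2.9007·-2.9178 = +7.1842 (running +28.3436)
  i=7: 2.9007·1.7964 − 1.6542·-1.0056 = +6.8742 (running +35.2179)
Area = |Σ|/2 = |35.2179|/2 = 17.6089

Area at t=0.379: 17.6089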